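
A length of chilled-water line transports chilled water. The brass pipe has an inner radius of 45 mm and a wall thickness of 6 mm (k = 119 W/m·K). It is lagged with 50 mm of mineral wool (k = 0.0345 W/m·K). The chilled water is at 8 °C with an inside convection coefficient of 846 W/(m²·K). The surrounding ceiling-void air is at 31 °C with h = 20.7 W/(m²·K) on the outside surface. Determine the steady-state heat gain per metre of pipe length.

q′ ≈ 7.11 W/m

For a radial system each layer contributes R = ln(r_out/r_in)/(2πkL); films add R = 1/(hA).
R_inner film = 1/(h_i·2πr₁L) = 1/(846×2π×0.045×1) = 0.004181 K/W
R_brass pipe wall = ln(51/45)/(2π×119×1) = 1.674×10^-4 K/W
R_mineral wool = ln(101/51)/(2π×0.0345×1) = 3.152 K/W
R_outer film = 1/(h_o·2πr_oL) = 1/(20.7×2π×0.101×1) = 0.07613 K/W
R_total = 3.233 K/W
Q = ΔT/R_total = 23/3.233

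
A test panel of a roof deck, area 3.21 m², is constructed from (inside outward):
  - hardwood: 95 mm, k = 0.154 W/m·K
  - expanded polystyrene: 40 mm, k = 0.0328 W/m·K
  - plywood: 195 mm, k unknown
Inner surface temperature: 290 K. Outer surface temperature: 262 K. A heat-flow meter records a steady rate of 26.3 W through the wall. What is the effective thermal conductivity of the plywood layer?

Treating each layer as a thermal resistance in series:
R_hardwood = L/(kA) = 0.095/(0.154×3.21) = 0.1922 K/W
R_expanded polystyrene = L/(kA) = 0.04/(0.0328×3.21) = 0.3799 K/W
Sum of known resistances R_other = 0.5721 K/W
Total R = ΔT/Q = 28/26.3 = 1.065 K/W
R_plywood = R_total − R_other = 0.4926 K/W
k = L/(R·A) = 0.195/(0.4926×3.21)

k ≈ 0.123 W/(m·K)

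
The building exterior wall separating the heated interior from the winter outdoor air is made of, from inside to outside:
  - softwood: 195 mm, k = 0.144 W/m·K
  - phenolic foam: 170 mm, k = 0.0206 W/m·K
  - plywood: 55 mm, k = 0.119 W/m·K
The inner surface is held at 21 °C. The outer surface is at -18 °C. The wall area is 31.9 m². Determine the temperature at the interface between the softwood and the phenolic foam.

T ≈ 15.8 °C

Series thermal resistances:
R_softwood = L/(kA) = 0.195/(0.144×31.9) = 0.04245 K/W
R_phenolic foam = L/(kA) = 0.17/(0.0206×31.9) = 0.2587 K/W
R_plywood = L/(kA) = 0.055/(0.119×31.9) = 0.01449 K/W
R_total = 0.3156 K/W;  Q = ΔT/R_total = 39/0.3156 = 123.6 W
T_interface = T_inner − Q·ΣR(inner→interface) = 21 − 124×0.04245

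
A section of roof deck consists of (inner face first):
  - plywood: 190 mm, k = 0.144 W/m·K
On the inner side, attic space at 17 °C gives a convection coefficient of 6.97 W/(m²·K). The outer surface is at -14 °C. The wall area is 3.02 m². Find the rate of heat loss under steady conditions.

Q ≈ 64 W

Treating each layer as a thermal resistance in series:
R_inner film = 1/(h_i·A) = 1/(6.97×3.02) = 0.04751 K/W
R_plywood = L/(kA) = 0.19/(0.144×3.02) = 0.4369 K/W
R_total = 0.4844 K/W
Q = ΔT / R_total = 31 / 0.4844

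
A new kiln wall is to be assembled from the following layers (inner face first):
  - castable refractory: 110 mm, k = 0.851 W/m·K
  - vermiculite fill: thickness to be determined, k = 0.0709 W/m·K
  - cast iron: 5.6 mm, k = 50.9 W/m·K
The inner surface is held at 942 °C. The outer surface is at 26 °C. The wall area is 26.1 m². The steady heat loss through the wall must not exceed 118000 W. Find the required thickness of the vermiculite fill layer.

L ≈ 5.19 mm

Thermal resistances in series:
R_castable refractory = L/(kA) = 0.11/(0.851×26.1) = 0.004952 K/W
R_cast iron = L/(kA) = 0.0056/(50.9×26.1) = 4.215×10^-6 K/W
Sum of the known resistances R_other = 0.004957 K/W
Required total resistance R_tot = ΔT/Q_allow = 916/118000 = 0.007763 K/W
R_vermiculite fill = R_tot − R_other = 0.002806 K/W
L = R·k·A = 0.002806×0.0709×26.1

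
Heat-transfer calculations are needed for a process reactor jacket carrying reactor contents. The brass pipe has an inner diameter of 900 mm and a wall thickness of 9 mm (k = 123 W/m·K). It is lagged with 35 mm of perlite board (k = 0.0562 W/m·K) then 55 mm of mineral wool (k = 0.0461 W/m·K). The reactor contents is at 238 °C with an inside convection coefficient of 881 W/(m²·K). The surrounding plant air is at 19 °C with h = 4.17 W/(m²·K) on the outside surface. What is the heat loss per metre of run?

q′ ≈ 341 W/m

Radial resistances (cylindrical: R_cond = ln(r_o/r_i)/(2πkL), R_conv = 1/(h·2πrL)):
R_inner film = 1/(h_i·2πr₁L) = 1/(881×2π×0.45×1) = 4.015×10^-4 K/W
R_brass pipe wall = ln(459/450)/(2π×123×1) = 2.562×10^-5 K/W
R_perlite board = ln(494/459)/(2π×0.0562×1) = 0.2081 K/W
R_mineral wool = ln(549/494)/(2π×0.0461×1) = 0.3644 K/W
R_outer film = 1/(h_o·2πr_oL) = 1/(4.17×2π×0.549×1) = 0.06952 K/W
R_total = 0.6425 K/W
Q = ΔT/R_total = 219/0.6425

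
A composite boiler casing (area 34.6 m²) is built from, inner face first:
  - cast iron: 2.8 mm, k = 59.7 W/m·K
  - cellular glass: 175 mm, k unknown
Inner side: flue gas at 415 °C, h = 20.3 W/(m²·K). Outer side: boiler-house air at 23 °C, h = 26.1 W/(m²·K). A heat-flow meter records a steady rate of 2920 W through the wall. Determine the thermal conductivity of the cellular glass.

Treating each layer as a thermal resistance in series:
R_inner film = 1/(h_i·A) = 1/(20.3×34.6) = 0.001424 K/W
R_cast iron = L/(kA) = 0.0028/(59.7×34.6) = 1.356×10^-6 K/W
R_outer film = 1/(h_o·A) = 1/(26.1×34.6) = 0.001107 K/W
Sum of known resistances R_other = 0.002532 K/W
Total R = ΔT/Q = 392/2920 = 0.1342 K/W
R_cellular glass = R_total − R_other = 0.1317 K/W
k = L/(R·A) = 0.175/(0.1317×34.6)

k ≈ 0.0384 W/(m·K)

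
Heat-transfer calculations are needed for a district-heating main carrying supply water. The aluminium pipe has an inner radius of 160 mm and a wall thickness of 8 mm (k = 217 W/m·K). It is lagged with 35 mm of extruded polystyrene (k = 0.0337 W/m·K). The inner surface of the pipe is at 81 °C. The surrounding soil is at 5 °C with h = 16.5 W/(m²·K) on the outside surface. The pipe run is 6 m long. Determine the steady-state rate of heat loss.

Treating each annulus and film as a series resistance:
R_aluminium pipe wall = ln(168/160)/(2π×217×6) = 5.964×10^-6 K/W
R_extruded polystyrene = ln(203/168)/(2π×0.0337×6) = 0.149 K/W
R_outer film = 1/(h_o·2πr_oL) = 1/(16.5×2π×0.203×6) = 0.007919 K/W
R_total = 0.1569 K/W
Q = ΔT/R_total = 76/0.1569

Q ≈ 484 W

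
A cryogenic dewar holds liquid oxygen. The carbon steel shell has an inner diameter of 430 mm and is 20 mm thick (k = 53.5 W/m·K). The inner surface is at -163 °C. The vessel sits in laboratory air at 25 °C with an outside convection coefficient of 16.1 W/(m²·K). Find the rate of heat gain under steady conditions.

Radial (spherical) resistances in series:
R_carbon steel shell = (1/0.215 − 1/0.235)/(4π×53.5) = 5.888×10^-4 K/W
R_outer film = 1/(h·4πr_o²) = 1/(16.1×4π×0.235²) = 0.0895 K/W
R_total = 0.09009 K/W
Q = ΔT/R_total = 188/0.09009

Q ≈ 2090 W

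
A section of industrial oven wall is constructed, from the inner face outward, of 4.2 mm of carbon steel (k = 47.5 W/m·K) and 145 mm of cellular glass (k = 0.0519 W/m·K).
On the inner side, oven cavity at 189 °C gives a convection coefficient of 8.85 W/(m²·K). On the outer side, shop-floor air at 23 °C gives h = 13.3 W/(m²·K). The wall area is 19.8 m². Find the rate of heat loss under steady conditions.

Model the wall as resistances in series:
R_inner film = 1/(h_i·A) = 1/(8.85×19.8) = 0.005707 K/W
R_carbon steel = L/(kA) = 0.0042/(47.5×19.8) = 4.466×10^-6 K/W
R_cellular glass = L/(kA) = 0.145/(0.0519×19.8) = 0.1411 K/W
R_outer film = 1/(h_o·A) = 1/(13.3×19.8) = 0.003797 K/W
R_total = 0.1506 K/W
Q = ΔT / R_total = 166 / 0.1506

Q ≈ 1100 W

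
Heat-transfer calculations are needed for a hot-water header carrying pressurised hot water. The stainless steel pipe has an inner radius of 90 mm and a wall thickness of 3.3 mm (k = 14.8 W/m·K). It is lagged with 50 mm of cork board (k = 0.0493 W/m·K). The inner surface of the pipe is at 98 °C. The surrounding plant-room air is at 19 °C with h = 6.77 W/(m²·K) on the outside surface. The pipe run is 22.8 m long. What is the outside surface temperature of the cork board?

T ≈ 27.4 °C

Treating each annulus and film as a series resistance:
R_stainless steel pipe wall = ln(93.3/90)/(2π×14.8×22.8) = 1.698×10^-5 K/W
R_cork board = ln(143.3/93.3)/(2π×0.0493×22.8) = 0.06076 K/W
R_outer film = 1/(h_o·2πr_oL) = 1/(6.77×2π×0.1433×22.8) = 0.007195 K/W
R_total = 0.06797 K/W
Q = ΔT/R_total = 79/0.06797
Q = 1160 W
T_interface = T_inner − Q·ΣR(inner→interface) = 98 − 1160×0.06078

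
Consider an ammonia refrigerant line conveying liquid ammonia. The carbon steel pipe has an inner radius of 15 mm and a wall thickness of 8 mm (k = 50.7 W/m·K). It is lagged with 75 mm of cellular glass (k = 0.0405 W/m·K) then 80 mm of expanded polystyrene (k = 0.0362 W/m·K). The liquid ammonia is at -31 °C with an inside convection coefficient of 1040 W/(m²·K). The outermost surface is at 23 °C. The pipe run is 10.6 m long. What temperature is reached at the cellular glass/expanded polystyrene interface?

T ≈ 5.99 °C

Treating each annulus and film as a series resistance:
R_inner film = 1/(h_i·2πr₁L) = 1/(1040×2π×0.015×10.6) = 9.625×10^-4 K/W
R_carbon steel pipe wall = ln(23/15)/(2π×50.7×10.6) = 1.266×10^-4 K/W
R_cellular glass = ln(98/23)/(2π×0.0405×10.6) = 0.5374 K/W
R_expanded polystyrene = ln(178/98)/(2π×0.0362×10.6) = 0.2475 K/W
R_total = 0.786 K/W
Q = ΔT/R_total = 54/0.786
Q = 68.7 W
T_interface = T_inner + Q·ΣR(inner→interface) = -31 + 68.7×0.5385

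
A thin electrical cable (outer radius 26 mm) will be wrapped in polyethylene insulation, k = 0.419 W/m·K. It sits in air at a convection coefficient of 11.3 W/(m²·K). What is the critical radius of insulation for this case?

r_cr ≈ 37.1 mm

For a cylinder r_cr = k/h = 0.419/11.3
r_cr = 37.1 mm; since the bare radius (26 mm) is below r_cr, adding a thin layer of insulation will *increase* heat loss.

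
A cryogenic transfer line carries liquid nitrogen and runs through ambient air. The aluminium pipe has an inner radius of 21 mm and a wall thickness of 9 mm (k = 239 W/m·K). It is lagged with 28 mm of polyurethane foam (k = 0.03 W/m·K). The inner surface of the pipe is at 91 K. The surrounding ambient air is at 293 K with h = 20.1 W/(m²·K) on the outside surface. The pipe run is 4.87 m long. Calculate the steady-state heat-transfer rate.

Per-layer cylindrical resistances, series-summed:
R_aluminium pipe wall = ln(30/21)/(2π×239×4.87) = 4.877×10^-5 K/W
R_polyurethane foam = ln(58/30)/(2π×0.03×4.87) = 0.7182 K/W
R_outer film = 1/(h_o·2πr_oL) = 1/(20.1×2π×0.058×4.87) = 0.02803 K/W
R_total = 0.7462 K/W
Q = ΔT/R_total = 202/0.7462

Q ≈ 271 W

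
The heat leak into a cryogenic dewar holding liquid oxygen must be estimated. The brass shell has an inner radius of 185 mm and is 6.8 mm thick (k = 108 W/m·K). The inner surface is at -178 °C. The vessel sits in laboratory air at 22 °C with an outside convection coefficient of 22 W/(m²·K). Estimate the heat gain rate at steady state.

Radial (spherical) resistances in series:
R_brass shell = (1/0.185 − 1/0.1918)/(4π×108) = 1.412×10^-4 K/W
R_outer film = 1/(h·4πr_o²) = 1/(22×4π×0.1918²) = 0.09833 K/W
R_total = 0.09847 K/W
Q = ΔT/R_total = 200/0.09847

Q ≈ 2030 W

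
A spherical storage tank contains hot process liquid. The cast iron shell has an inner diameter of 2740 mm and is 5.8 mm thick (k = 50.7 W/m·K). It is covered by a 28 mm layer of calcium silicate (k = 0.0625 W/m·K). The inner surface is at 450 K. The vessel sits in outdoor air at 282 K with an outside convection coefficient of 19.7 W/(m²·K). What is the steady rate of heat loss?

For a spherical shell R = (1/r₁ − 1/r₂)/(4πk); film R = 1/(h·4πr²). In series:
R_cast iron shell = (1/1.37 − 1/1.3758)/(4π×50.7) = 4.83×10^-6 K/W
R_calcium silicate = (1/1.3758 − 1/1.4038)/(4π×0.0625) = 0.01846 K/W
R_outer film = 1/(h·4πr_o²) = 1/(19.7×4π×1.4038²) = 0.00205 K/W
R_total = 0.02051 K/W
Q = ΔT/R_total = 168/0.02051

Q ≈ 8190 W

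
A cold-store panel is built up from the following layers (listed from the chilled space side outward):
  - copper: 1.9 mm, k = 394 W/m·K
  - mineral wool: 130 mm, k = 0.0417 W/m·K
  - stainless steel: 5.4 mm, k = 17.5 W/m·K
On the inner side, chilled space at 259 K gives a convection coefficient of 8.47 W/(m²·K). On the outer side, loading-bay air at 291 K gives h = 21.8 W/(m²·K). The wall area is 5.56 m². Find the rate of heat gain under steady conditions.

Q ≈ 54.2 W

Treating each layer as a thermal resistance in series:
R_inner film = 1/(h_i·A) = 1/(8.47×5.56) = 0.02123 K/W
R_copper = L/(kA) = 0.0019/(394×5.56) = 8.673×10^-7 K/W
R_mineral wool = L/(kA) = 0.13/(0.0417×5.56) = 0.5607 K/W
R_stainless steel = L/(kA) = 0.0054/(17.5×5.56) = 5.55×10^-5 K/W
R_outer film = 1/(h_o·A) = 1/(21.8×5.56) = 0.00825 K/W
R_total = 0.5902 K/W
Q = ΔT / R_total = 32 / 0.5902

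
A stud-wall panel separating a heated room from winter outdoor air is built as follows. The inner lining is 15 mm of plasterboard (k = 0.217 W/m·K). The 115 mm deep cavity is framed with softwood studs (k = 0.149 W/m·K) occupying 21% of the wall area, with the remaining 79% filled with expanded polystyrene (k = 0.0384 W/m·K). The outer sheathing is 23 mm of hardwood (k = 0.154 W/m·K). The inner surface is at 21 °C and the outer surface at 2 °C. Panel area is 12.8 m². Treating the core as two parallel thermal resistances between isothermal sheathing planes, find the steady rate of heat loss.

Sheathing layers in series; stud and cavity paths in parallel between them.
R_inner = 0.015/(0.217×12.8) = 0.0054 K/W
R_stud  = 0.115/(0.149×0.21×12.8) = 0.2871 K/W
R_cav   = 0.115/(0.0384×0.79×12.8) = 0.2962 K/W
1/R_core = 1/R_stud + 1/R_cav → R_core = 0.1458 K/W
R_outer = 0.023/(0.154×12.8) = 0.01167 K/W
R_total = 0.1629 K/W
Q = ΔT/R_total = 19/0.1629

Q ≈ 117 W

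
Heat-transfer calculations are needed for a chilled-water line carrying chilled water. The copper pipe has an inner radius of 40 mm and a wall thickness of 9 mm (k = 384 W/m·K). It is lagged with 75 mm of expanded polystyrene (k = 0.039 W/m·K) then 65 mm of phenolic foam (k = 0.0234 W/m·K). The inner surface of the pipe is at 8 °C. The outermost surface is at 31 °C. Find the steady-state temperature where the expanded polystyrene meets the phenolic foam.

Treating each annulus and film as a series resistance:
R_copper pipe wall = ln(49/40)/(2π×384×1) = 8.411×10^-5 K/W
R_expanded polystyrene = ln(124/49)/(2π×0.039×1) = 3.789 K/W
R_phenolic foam = ln(189/124)/(2π×0.0234×1) = 2.867 K/W
R_total = 6.656 K/W
Q = ΔT/R_total = 23/6.656
Q = 3.46 W/m
T_interface = T_inner + Q·ΣR(inner→interface) = 8 + 3.46×3.789

T ≈ 21.1 °C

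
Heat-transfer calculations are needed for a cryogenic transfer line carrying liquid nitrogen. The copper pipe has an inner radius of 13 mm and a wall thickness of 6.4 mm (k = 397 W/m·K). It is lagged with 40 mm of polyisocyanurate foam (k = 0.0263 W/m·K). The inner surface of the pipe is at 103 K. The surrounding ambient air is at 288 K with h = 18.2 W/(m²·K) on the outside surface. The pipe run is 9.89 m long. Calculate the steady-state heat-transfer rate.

For a radial system each layer contributes R = ln(r_out/r_in)/(2πkL); films add R = 1/(hA).
R_copper pipe wall = ln(19.4/13)/(2π×397×9.89) = 1.623×10^-5 K/W
R_polyisocyanurate foam = ln(59.4/19.4)/(2π×0.0263×9.89) = 0.6847 K/W
R_outer film = 1/(h_o·2πr_oL) = 1/(18.2×2π×0.0594×9.89) = 0.01489 K/W
R_total = 0.6996 K/W
Q = ΔT/R_total = 185/0.6996

Q ≈ 264 W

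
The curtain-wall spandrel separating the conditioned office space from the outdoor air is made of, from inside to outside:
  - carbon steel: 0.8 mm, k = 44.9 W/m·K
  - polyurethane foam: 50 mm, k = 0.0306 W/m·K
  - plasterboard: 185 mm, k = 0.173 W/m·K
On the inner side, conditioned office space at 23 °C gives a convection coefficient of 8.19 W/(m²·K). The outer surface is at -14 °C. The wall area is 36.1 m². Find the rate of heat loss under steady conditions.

Q ≈ 473 W

Series thermal resistances:
R_inner film = 1/(h_i·A) = 1/(8.19×36.1) = 0.003382 K/W
R_carbon steel = L/(kA) = 0.0008/(44.9×36.1) = 4.936×10^-7 K/W
R_polyurethane foam = L/(kA) = 0.05/(0.0306×36.1) = 0.04526 K/W
R_plasterboard = L/(kA) = 0.185/(0.173×36.1) = 0.02962 K/W
R_total = 0.07827 K/W
Q = ΔT / R_total = 37 / 0.07827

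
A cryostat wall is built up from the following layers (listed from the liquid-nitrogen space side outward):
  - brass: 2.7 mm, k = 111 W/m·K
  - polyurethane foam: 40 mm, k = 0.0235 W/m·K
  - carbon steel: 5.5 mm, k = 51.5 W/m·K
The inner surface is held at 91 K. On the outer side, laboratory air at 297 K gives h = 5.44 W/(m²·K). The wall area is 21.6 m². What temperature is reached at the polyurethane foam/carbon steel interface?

T ≈ 277 K

Thermal resistances in series:
R_brass = L/(kA) = 0.0027/(111×21.6) = 1.126×10^-6 K/W
R_polyurethane foam = L/(kA) = 0.04/(0.0235×21.6) = 0.0788 K/W
R_carbon steel = L/(kA) = 0.0055/(51.5×21.6) = 4.944×10^-6 K/W
R_outer film = 1/(h_o·A) = 1/(5.44×21.6) = 0.00851 K/W
R_total = 0.08732 K/W;  Q = ΔT/R_total = 206/0.08732 = 2359 W
T_interface = T_inner + Q·ΣR(inner→interface) = 91 + 2360×0.0788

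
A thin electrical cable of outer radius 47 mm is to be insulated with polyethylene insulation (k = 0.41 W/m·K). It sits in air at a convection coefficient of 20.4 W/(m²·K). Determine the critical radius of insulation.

r_cr ≈ 20.1 mm

For a cylinder r_cr = k/h = 0.41/20.4
r_cr = 20.1 mm; since the bare radius (47 mm) is above r_cr, any added insulation will reduce heat loss.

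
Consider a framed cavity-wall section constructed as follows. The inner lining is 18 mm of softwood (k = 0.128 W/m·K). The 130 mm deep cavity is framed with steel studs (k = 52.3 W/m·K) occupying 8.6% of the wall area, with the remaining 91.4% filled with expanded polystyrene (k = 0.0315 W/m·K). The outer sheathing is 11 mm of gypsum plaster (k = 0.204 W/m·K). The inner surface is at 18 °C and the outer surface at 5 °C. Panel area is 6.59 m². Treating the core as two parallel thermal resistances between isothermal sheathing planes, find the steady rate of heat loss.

Q ≈ 384 W

Sheathing layers in series; stud and cavity paths in parallel between them.
R_inner = 0.018/(0.128×6.59) = 0.02134 K/W
R_stud  = 0.13/(52.3×0.086×6.59) = 0.004386 K/W
R_cav   = 0.13/(0.0315×0.914×6.59) = 0.6852 K/W
1/R_core = 1/R_stud + 1/R_cav → R_core = 0.004358 K/W
R_outer = 0.011/(0.204×6.59) = 0.008182 K/W
R_total = 0.03388 K/W
Q = ΔT/R_total = 13/0.03388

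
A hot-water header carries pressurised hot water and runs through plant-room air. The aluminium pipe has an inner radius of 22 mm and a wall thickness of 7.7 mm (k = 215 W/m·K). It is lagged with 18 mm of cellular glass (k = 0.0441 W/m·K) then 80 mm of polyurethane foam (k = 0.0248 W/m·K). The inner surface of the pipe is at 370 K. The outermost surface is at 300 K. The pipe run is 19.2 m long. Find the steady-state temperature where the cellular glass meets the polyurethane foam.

Cylindrical conduction, so R = ln(r₂/r₁)/(2πkL) per layer, in series:
R_aluminium pipe wall = ln(29.7/22)/(2π×215×19.2) = 1.157×10^-5 K/W
R_cellular glass = ln(47.7/29.7)/(2π×0.0441×19.2) = 0.08906 K/W
R_polyurethane foam = ln(127.7/47.7)/(2π×0.0248×19.2) = 0.3292 K/W
R_total = 0.4182 K/W
Q = ΔT/R_total = 70/0.4182
Q = 167 W
T_interface = T_inner − Q·ΣR(inner→interface) = 370 − 167×0.08907

T ≈ 355 K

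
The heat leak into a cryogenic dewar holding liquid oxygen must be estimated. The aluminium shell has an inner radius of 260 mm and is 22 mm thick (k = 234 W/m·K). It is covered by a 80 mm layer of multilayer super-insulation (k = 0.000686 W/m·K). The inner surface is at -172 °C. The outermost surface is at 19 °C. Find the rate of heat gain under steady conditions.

For a spherical shell R = (1/r₁ − 1/r₂)/(4πk); film R = 1/(h·4πr²). In series:
R_aluminium shell = (1/0.26 − 1/0.282)/(4π×234) = 1.02×10^-4 K/W
R_multilayer super-insulation = (1/0.282 − 1/0.362)/(4π×0.000686) = 90.91 K/W
R_total = 90.91 K/W
Q = ΔT/R_total = 191/90.91

Q ≈ 2.1 W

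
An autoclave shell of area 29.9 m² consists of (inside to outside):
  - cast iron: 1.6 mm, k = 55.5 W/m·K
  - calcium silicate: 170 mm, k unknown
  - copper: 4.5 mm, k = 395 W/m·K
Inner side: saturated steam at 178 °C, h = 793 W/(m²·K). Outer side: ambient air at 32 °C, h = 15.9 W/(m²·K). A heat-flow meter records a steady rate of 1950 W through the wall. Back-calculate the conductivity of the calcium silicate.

k ≈ 0.0782 W/(m·K)

Model the wall as resistances in series:
R_inner film = 1/(h_i·A) = 1/(793×29.9) = 4.218×10^-5 K/W
R_cast iron = L/(kA) = 0.0016/(55.5×29.9) = 9.642×10^-7 K/W
R_copper = L/(kA) = 0.0045/(395×29.9) = 3.81×10^-7 K/W
R_outer film = 1/(h_o·A) = 1/(15.9×29.9) = 0.002103 K/W
Sum of known resistances R_other = 0.002147 K/W
Total R = ΔT/Q = 146/1950 = 0.07487 K/W
R_calcium silicate = R_total − R_other = 0.07272 K/W
k = L/(R·A) = 0.17/(0.07272×29.9)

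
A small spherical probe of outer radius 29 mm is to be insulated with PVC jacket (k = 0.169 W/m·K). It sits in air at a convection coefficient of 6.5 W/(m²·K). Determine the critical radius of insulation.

r_cr ≈ 52 mm

For a sphere r_cr = 2k/h = 2×0.169/6.5
r_cr = 52 mm; since the bare radius (29 mm) is below r_cr, adding a thin layer of insulation will *increase* heat loss.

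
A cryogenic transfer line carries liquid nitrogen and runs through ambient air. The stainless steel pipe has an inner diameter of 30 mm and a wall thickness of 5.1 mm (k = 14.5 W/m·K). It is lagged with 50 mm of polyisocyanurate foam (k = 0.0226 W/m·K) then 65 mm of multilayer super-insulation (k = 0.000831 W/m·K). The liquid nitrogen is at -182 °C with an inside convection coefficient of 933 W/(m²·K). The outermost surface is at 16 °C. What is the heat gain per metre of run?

Radial resistances (cylindrical: R_cond = ln(r_o/r_i)/(2πkL), R_conv = 1/(h·2πrL)):
R_inner film = 1/(h_i·2πr₁L) = 1/(933×2π×0.015×1) = 0.01137 K/W
R_stainless steel pipe wall = ln(20.1/15)/(2π×14.5×1) = 0.003212 K/W
R_polyisocyanurate foam = ln(70.1/20.1)/(2π×0.0226×1) = 8.797 K/W
R_multilayer super-insulation = ln(135.1/70.1)/(2π×0.000831×1) = 125.7 K/W
R_total = 134.5 K/W
Q = ΔT/R_total = 198/134.5

q′ ≈ 1.47 W/m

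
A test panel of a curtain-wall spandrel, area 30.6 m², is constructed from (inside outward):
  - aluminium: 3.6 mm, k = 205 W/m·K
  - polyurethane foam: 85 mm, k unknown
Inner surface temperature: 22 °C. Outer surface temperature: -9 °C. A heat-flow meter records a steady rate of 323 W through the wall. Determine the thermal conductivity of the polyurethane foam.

Using the resistance-network approach (series):
R_aluminium = L/(kA) = 0.0036/(205×30.6) = 5.739×10^-7 K/W
Sum of known resistances R_other = 5.739×10^-7 K/W
Total R = ΔT/Q = 31/323 = 0.09598 K/W
R_polyurethane foam = R_total − R_other = 0.09597 K/W
k = L/(R·A) = 0.085/(0.09597×30.6)

k ≈ 0.0289 W/(m·K)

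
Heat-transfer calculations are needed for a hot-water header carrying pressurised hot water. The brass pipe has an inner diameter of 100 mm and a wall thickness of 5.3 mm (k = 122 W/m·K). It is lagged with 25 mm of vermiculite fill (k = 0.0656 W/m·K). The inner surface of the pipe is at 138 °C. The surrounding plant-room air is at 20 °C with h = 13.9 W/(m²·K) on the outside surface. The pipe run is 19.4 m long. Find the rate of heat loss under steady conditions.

Q ≈ 2190 W

Cylindrical conduction, so R = ln(r₂/r₁)/(2πkL) per layer, in series:
R_brass pipe wall = ln(55.3/50)/(2π×122×19.4) = 6.775×10^-6 K/W
R_vermiculite fill = ln(80.3/55.3)/(2π×0.0656×19.4) = 0.04665 K/W
R_outer film = 1/(h_o·2πr_oL) = 1/(13.9×2π×0.0803×19.4) = 0.00735 K/W
R_total = 0.054 K/W
Q = ΔT/R_total = 118/0.054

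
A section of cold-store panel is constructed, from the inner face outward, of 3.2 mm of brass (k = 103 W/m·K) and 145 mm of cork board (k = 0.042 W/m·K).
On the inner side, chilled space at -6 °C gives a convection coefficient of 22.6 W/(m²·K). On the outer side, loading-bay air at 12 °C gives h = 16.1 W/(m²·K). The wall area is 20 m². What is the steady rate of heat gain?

Q ≈ 101 W

Using the resistance-network approach (series):
R_inner film = 1/(h_i·A) = 1/(22.6×20) = 0.002212 K/W
R_brass = L/(kA) = 0.0032/(103×20) = 1.553×10^-6 K/W
R_cork board = L/(kA) = 0.145/(0.042×20) = 0.1726 K/W
R_outer film = 1/(h_o·A) = 1/(16.1×20) = 0.003106 K/W
R_total = 0.1779 K/W
Q = ΔT / R_total = 18 / 0.1779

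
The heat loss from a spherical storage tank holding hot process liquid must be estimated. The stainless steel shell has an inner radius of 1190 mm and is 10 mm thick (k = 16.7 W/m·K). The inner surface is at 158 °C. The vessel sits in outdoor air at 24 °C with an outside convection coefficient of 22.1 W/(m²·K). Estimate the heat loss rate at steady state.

Q ≈ 52900 W

Radial (spherical) resistances in series:
R_stainless steel shell = (1/1.19 − 1/1.2)/(4π×16.7) = 3.337×10^-5 K/W
R_outer film = 1/(h·4πr_o²) = 1/(22.1×4π×1.2²) = 0.002501 K/W
R_total = 0.002534 K/W
Q = ΔT/R_total = 134/0.002534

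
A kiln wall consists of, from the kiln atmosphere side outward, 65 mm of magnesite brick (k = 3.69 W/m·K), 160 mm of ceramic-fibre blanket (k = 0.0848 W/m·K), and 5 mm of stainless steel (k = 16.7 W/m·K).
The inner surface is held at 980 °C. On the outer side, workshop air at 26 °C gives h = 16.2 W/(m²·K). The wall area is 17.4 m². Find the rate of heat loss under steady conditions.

Q ≈ 8440 W

Thermal resistances in series:
R_magnesite brick = L/(kA) = 0.065/(3.69×17.4) = 0.001012 K/W
R_ceramic-fibre blanket = L/(kA) = 0.16/(0.0848×17.4) = 0.1084 K/W
R_stainless steel = L/(kA) = 0.005/(16.7×17.4) = 1.721×10^-5 K/W
R_outer film = 1/(h_o·A) = 1/(16.2×17.4) = 0.003548 K/W
R_total = 0.113 K/W
Q = ΔT / R_total = 954 / 0.113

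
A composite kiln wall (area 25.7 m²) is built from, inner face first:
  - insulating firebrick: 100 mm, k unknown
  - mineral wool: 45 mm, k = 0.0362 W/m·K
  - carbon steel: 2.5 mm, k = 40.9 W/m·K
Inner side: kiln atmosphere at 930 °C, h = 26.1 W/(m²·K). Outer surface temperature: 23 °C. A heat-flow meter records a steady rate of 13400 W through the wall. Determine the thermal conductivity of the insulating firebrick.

k ≈ 0.218 W/(m·K)

Treating each layer as a thermal resistance in series:
R_inner film = 1/(h_i·A) = 1/(26.1×25.7) = 0.001491 K/W
R_mineral wool = L/(kA) = 0.045/(0.0362×25.7) = 0.04837 K/W
R_carbon steel = L/(kA) = 0.0025/(40.9×25.7) = 2.378×10^-6 K/W
Sum of known resistances R_other = 0.04986 K/W
Total R = ΔT/Q = 907/13400 = 0.06769 K/W
R_insulating firebrick = R_total − R_other = 0.01782 K/W
k = L/(R·A) = 0.1/(0.01782×25.7)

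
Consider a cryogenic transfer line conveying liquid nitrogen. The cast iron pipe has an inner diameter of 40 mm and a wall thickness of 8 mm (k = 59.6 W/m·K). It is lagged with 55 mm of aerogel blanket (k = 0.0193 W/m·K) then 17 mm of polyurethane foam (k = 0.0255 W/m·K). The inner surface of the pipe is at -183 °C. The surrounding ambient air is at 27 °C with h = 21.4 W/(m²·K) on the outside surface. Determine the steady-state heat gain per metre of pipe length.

For a radial system each layer contributes R = ln(r_out/r_in)/(2πkL); films add R = 1/(hA).
R_cast iron pipe wall = ln(28/20)/(2π×59.6×1) = 8.985×10^-4 K/W
R_aerogel blanket = ln(83/28)/(2π×0.0193×1) = 8.961 K/W
R_polyurethane foam = ln(100/83)/(2π×0.0255×1) = 1.163 K/W
R_outer film = 1/(h_o·2πr_oL) = 1/(21.4×2π×0.1×1) = 0.07437 K/W
R_total = 10.2 K/W
Q = ΔT/R_total = 210/10.2

q′ ≈ 20.6 W/m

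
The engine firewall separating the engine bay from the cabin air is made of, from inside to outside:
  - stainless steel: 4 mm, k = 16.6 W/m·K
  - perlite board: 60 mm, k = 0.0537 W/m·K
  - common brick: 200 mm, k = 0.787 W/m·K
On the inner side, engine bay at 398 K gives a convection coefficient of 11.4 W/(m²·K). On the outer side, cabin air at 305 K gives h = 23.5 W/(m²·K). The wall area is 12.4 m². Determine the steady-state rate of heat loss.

Q ≈ 768 W

Thermal resistances in series:
R_inner film = 1/(h_i·A) = 1/(11.4×12.4) = 0.007074 K/W
R_stainless steel = L/(kA) = 0.004/(16.6×12.4) = 1.943×10^-5 K/W
R_perlite board = L/(kA) = 0.06/(0.0537×12.4) = 0.09011 K/W
R_common brick = L/(kA) = 0.2/(0.787×12.4) = 0.02049 K/W
R_outer film = 1/(h_o·A) = 1/(23.5×12.4) = 0.003432 K/W
R_total = 0.1211 K/W
Q = ΔT / R_total = 93 / 0.1211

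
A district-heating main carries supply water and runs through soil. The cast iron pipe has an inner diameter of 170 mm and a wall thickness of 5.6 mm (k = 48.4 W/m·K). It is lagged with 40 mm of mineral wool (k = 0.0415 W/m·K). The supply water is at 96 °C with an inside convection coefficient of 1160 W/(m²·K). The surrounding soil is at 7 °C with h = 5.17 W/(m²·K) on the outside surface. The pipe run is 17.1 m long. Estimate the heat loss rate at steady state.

Treating each annulus and film as a series resistance:
R_inner film = 1/(h_i·2πr₁L) = 1/(1160×2π×0.085×17.1) = 9.439×10^-5 K/W
R_cast iron pipe wall = ln(90.6/85)/(2π×48.4×17.1) = 1.227×10^-5 K/W
R_mineral wool = ln(130.6/90.6)/(2π×0.0415×17.1) = 0.08201 K/W
R_outer film = 1/(h_o·2πr_oL) = 1/(5.17×2π×0.1306×17.1) = 0.01378 K/W
R_total = 0.0959 K/W
Q = ΔT/R_total = 89/0.0959

Q ≈ 928 W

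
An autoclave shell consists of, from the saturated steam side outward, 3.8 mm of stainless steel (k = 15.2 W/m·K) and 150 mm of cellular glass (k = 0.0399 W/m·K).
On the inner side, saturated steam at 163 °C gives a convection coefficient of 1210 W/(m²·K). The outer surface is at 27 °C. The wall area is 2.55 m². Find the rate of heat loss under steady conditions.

Using the resistance-network approach (series):
R_inner film = 1/(h_i·A) = 1/(1210×2.55) = 3.241×10^-4 K/W
R_stainless steel = L/(kA) = 0.0038/(15.2×2.55) = 9.804×10^-5 K/W
R_cellular glass = L/(kA) = 0.15/(0.0399×2.55) = 1.474 K/W
R_total = 1.475 K/W
Q = ΔT / R_total = 136 / 1.475

Q ≈ 92.2 W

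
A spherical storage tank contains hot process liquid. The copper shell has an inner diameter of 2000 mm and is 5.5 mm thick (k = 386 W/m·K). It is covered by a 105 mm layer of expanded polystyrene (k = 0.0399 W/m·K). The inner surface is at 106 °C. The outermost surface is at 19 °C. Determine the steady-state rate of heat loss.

Spherical conduction: R = (1/r_in − 1/r_out)/(4πk) per layer; series-sum.
R_copper shell = (1/1 − 1/1.0055)/(4π×386) = 1.128×10^-6 K/W
R_expanded polystyrene = (1/1.0055 − 1/1.1105)/(4π×0.0399) = 0.1875 K/W
R_total = 0.1875 K/W
Q = ΔT/R_total = 87/0.1875

Q ≈ 464 W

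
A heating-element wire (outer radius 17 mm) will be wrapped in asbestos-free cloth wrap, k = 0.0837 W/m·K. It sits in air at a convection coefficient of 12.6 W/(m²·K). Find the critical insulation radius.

r_cr ≈ 6.64 mm

For a cylinder r_cr = k/h = 0.0837/12.6
r_cr = 6.64 mm; since the bare radius (17 mm) is above r_cr, any added insulation will reduce heat loss.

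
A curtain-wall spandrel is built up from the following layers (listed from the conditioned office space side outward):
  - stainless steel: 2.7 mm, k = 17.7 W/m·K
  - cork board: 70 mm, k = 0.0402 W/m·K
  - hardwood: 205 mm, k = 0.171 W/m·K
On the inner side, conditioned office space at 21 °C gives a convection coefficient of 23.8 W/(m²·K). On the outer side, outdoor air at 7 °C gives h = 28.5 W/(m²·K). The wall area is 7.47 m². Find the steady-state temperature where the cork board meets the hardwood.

T ≈ 12.7 °C

Treating each layer as a thermal resistance in series:
R_inner film = 1/(h_i·A) = 1/(23.8×7.47) = 0.005625 K/W
R_stainless steel = L/(kA) = 0.0027/(17.7×7.47) = 2.042×10^-5 K/W
R_cork board = L/(kA) = 0.07/(0.0402×7.47) = 0.2331 K/W
R_hardwood = L/(kA) = 0.205/(0.171×7.47) = 0.1605 K/W
R_outer film = 1/(h_o·A) = 1/(28.5×7.47) = 0.004697 K/W
R_total = 0.4039 K/W;  Q = ΔT/R_total = 14/0.4039 = 34.66 W
T_interface = T_inner − Q·ΣR(inner→interface) = 21 − 34.7×0.2388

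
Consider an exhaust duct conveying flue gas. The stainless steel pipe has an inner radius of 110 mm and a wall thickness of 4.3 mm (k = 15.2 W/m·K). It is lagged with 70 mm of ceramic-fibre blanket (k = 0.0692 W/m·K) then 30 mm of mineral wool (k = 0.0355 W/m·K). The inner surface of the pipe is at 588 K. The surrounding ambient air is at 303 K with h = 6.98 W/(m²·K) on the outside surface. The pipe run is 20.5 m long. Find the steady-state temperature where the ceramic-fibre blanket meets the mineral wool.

Per-layer cylindrical resistances, series-summed:
R_stainless steel pipe wall = ln(114.3/110)/(2π×15.2×20.5) = 1.959×10^-5 K/W
R_ceramic-fibre blanket = ln(184.3/114.3)/(2π×0.0692×20.5) = 0.0536 K/W
R_mineral wool = ln(214.3/184.3)/(2π×0.0355×20.5) = 0.03298 K/W
R_outer film = 1/(h_o·2πr_oL) = 1/(6.98×2π×0.2143×20.5) = 0.00519 K/W
R_total = 0.09179 K/W
Q = ΔT/R_total = 285/0.09179
Q = 3100 W
T_interface = T_inner − Q·ΣR(inner→interface) = 588 − 3100×0.05362

T ≈ 422 K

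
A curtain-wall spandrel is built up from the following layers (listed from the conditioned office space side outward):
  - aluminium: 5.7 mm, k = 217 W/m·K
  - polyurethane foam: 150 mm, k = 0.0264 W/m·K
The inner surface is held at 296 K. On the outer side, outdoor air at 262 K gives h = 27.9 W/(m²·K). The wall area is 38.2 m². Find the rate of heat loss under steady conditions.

Q ≈ 227 W

Using the resistance-network approach (series):
R_aluminium = L/(kA) = 0.0057/(217×38.2) = 6.876×10^-7 K/W
R_polyurethane foam = L/(kA) = 0.15/(0.0264×38.2) = 0.1487 K/W
R_outer film = 1/(h_o·A) = 1/(27.9×38.2) = 9.383×10^-4 K/W
R_total = 0.1497 K/W
Q = ΔT / R_total = 34 / 0.1497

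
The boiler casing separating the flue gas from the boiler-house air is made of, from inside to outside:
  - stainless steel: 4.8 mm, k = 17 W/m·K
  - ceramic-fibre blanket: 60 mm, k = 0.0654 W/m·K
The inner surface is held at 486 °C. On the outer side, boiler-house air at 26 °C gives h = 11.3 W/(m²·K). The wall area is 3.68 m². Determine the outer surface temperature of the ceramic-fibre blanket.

T ≈ 66.5 °C

Model the wall as resistances in series:
R_stainless steel = L/(kA) = 0.0048/(17×3.68) = 7.673×10^-5 K/W
R_ceramic-fibre blanket = L/(kA) = 0.06/(0.0654×3.68) = 0.2493 K/W
R_outer film = 1/(h_o·A) = 1/(11.3×3.68) = 0.02405 K/W
R_total = 0.2734 K/W;  Q = ΔT/R_total = 460/0.2734 = 1682 W
T_interface = T_inner − Q·ΣR(inner→interface) = 486 − 1680×0.2494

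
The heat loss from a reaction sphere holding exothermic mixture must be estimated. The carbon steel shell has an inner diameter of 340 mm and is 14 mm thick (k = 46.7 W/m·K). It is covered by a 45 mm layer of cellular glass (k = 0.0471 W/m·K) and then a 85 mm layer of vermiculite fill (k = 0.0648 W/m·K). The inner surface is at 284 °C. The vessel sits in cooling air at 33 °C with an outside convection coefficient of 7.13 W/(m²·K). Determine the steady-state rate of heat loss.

Each spherical layer contributes R = (1/r_i − 1/r_o)/(4πk):
R_carbon steel shell = (1/0.17 − 1/0.184)/(4π×46.7) = 7.627×10^-4 K/W
R_cellular glass = (1/0.184 − 1/0.229)/(4π×0.0471) = 1.804 K/W
R_vermiculite fill = (1/0.229 − 1/0.314)/(4π×0.0648) = 1.452 K/W
R_outer film = 1/(h·4πr_o²) = 1/(7.13×4π×0.314²) = 0.1132 K/W
R_total = 3.37 K/W
Q = ΔT/R_total = 251/3.37

Q ≈ 74.5 W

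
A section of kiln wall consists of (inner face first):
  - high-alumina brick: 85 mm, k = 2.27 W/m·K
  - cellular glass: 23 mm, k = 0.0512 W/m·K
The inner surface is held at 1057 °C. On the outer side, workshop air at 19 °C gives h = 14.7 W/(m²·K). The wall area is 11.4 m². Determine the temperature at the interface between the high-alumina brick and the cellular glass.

T ≈ 987 °C

Thermal resistances in series:
R_high-alumina brick = L/(kA) = 0.085/(2.27×11.4) = 0.003285 K/W
R_cellular glass = L/(kA) = 0.023/(0.0512×11.4) = 0.03941 K/W
R_outer film = 1/(h_o·A) = 1/(14.7×11.4) = 0.005967 K/W
R_total = 0.04866 K/W;  Q = ΔT/R_total = 1038/0.04866 = 21330 W
T_interface = T_inner − Q·ΣR(inner→interface) = 1057 − 21300×0.003285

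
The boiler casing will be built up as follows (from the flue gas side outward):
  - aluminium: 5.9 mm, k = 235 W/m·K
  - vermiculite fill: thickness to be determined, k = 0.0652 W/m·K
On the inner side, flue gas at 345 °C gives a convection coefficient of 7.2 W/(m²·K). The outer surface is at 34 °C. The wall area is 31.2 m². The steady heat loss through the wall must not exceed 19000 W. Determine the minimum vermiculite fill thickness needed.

L ≈ 24.2 mm

Series thermal resistances:
R_inner film = 1/(h_i·A) = 1/(7.2×31.2) = 0.004452 K/W
R_aluminium = L/(kA) = 0.0059/(235×31.2) = 8.047×10^-7 K/W
Sum of the known resistances R_other = 0.004452 K/W
Required total resistance R_tot = ΔT/Q_allow = 311/19000 = 0.01637 K/W
R_vermiculite fill = R_tot − R_other = 0.01192 K/W
L = R·k·A = 0.01192×0.0652×31.2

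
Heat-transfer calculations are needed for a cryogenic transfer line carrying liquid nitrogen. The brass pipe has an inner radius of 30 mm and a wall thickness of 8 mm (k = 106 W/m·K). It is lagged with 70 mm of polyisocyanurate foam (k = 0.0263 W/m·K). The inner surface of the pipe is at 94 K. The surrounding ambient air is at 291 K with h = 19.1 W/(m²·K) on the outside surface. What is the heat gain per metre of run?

q′ ≈ 30.8 W/m

Cylindrical conduction, so R = ln(r₂/r₁)/(2πkL) per layer, in series:
R_brass pipe wall = ln(38/30)/(2π×106×1) = 3.549×10^-4 K/W
R_polyisocyanurate foam = ln(108/38)/(2π×0.0263×1) = 6.321 K/W
R_outer film = 1/(h_o·2πr_oL) = 1/(19.1×2π×0.108×1) = 0.07715 K/W
R_total = 6.399 K/W
Q = ΔT/R_total = 197/6.399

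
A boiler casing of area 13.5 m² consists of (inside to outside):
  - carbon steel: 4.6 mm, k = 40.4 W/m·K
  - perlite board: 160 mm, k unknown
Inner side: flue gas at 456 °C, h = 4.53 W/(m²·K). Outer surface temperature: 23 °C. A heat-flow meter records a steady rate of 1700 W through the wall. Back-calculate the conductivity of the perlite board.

Using the resistance-network approach (series):
R_inner film = 1/(h_i·A) = 1/(4.53×13.5) = 0.01635 K/W
R_carbon steel = L/(kA) = 0.0046/(40.4×13.5) = 8.434×10^-6 K/W
Sum of known resistances R_other = 0.01636 K/W
Total R = ΔT/Q = 433/1700 = 0.2547 K/W
R_perlite board = R_total − R_other = 0.2383 K/W
k = L/(R·A) = 0.16/(0.2383×13.5)

k ≈ 0.0497 W/(m·K)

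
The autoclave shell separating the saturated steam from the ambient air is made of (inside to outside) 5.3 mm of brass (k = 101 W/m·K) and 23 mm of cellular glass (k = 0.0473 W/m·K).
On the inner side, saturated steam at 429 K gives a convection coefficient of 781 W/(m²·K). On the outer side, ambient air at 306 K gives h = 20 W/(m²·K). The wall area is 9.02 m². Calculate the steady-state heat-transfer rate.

Q ≈ 2060 W

Thermal resistances in series:
R_inner film = 1/(h_i·A) = 1/(781×9.02) = 1.42×10^-4 K/W
R_brass = L/(kA) = 0.0053/(101×9.02) = 5.818×10^-6 K/W
R_cellular glass = L/(kA) = 0.023/(0.0473×9.02) = 0.05391 K/W
R_outer film = 1/(h_o·A) = 1/(20×9.02) = 0.005543 K/W
R_total = 0.0596 K/W
Q = ΔT / R_total = 123 / 0.0596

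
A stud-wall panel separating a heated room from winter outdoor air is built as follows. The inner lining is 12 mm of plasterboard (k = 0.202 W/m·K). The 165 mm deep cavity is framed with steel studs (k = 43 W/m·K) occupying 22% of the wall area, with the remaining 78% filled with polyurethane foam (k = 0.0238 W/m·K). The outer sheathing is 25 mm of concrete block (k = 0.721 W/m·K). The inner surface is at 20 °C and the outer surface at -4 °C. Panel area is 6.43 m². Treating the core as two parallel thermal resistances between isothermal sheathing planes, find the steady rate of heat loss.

Q ≈ 1380 W

Sheathing layers in series; stud and cavity paths in parallel between them.
R_inner = 0.012/(0.202×6.43) = 0.009239 K/W
R_stud  = 0.165/(43×0.22×6.43) = 0.002713 K/W
R_cav   = 0.165/(0.0238×0.78×6.43) = 1.382 K/W
1/R_core = 1/R_stud + 1/R_cav → R_core = 0.002707 K/W
R_outer = 0.025/(0.721×6.43) = 0.005393 K/W
R_total = 0.01734 K/W
Q = ΔT/R_total = 24/0.01734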